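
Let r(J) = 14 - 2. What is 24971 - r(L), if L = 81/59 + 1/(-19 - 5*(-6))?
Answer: 24959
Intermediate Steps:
L = 11723/8496 (L = 81*(1/59) - ⅙/(-24) = 81/59 - 1/24*(-⅙) = 81/59 + 1/144 = 11723/8496 ≈ 1.3798)
r(J) = 12
24971 - r(L) = 24971 - 1*12 = 24971 - 12 = 24959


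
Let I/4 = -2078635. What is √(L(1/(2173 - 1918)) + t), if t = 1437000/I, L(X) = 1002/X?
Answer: 4*√2759968263347490/415727 ≈ 505.48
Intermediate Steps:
I = -8314540 (I = 4*(-2078635) = -8314540)
t = -71850/415727 (t = 1437000/(-8314540) = 1437000*(-1/8314540) = -71850/415727 ≈ -0.17283)
√(L(1/(2173 - 1918)) + t) = √(1002/(1/(2173 - 1918)) - 71850/415727) = √(1002/(1/255) - 71850/415727) = √(1002*255 - 71850/415727) = √(255510 - 71850/415727) = √(106222333920/415727) = 4*√2759968263347490/415727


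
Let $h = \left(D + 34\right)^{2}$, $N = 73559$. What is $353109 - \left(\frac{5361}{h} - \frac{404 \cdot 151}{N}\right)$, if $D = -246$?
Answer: $\frac{1167393305992841}{3306035696} \approx 3.5311 \cdot 10^{5}$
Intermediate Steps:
$h = 44944$ ($h = \left(-246 + 34\right)^{2} = \left(-212\right)^{2} = 44944$)
$353109 - \left(\frac{5361}{h} - \frac{404 \cdot 151}{N}\right) = 353109 - \left(\frac{5361}{44944} - \frac{404 \cdot 151}{73559}\right) = 353109 + \left(61004 \cdot \frac{1}{73559} - \frac{5361}{44944}\right) = 353109 + \left(\frac{61004}{73559} - \frac{5361}{44944}\right) = 353109 + \frac{2347413977}{3306035696} = \frac{1167393305992841}{3306035696}$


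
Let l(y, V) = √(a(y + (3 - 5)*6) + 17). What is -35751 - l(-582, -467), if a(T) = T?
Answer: -35751 - I*√577 ≈ -35751.0 - 24.021*I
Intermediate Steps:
l(y, V) = √(5 + y) (l(y, V) = √((y + (3 - 5)*6) + 17) = √((y - 2*6) + 17) = √((y - 12) + 17) = √((-12 + y) + 17) = √(5 + y))
-35751 - l(-582, -467) = -35751 - √(5 - 582) = -35751 - √(-577) = -35751 - I*√577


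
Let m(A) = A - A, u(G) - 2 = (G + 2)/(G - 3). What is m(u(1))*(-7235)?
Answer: 0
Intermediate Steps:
u(G) = 2 + (2 + G)/(-3 + G) (u(G) = 2 + (G + 2)/(G - 3) = 2 + (2 + G)/(-3 + G))
m(A) = 0
m(u(1))*(-7235) = 0*(-7235) = 0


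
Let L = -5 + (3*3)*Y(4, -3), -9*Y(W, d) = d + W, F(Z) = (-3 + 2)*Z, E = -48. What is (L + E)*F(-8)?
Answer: -432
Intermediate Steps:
F(Z) = -Z
Y(W, d) = -W/9 - d/9 (Y(W, d) = -(d + W)/9 = -(W + d)/9 = -W/9 - d/9)
L = -6 (L = -5 + (3*3)*(-⅑*4 - ⅑*(-3)) = -5 + 9*(-4/9 + ⅓) = -5 + 9*(-⅑) = -5 - 1 = -6)
(L + E)*F(-8) = (-6 - 48)*(-1*(-8)) = -54*8 = -432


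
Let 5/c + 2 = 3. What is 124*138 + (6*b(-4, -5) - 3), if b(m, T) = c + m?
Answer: 17115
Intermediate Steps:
c = 5 (c = 5/(-2 + 3) = 5/1 = 5*1 = 5)
b(m, T) = 5 + m
124*138 + (6*b(-4, -5) - 3) = 124*138 + (6*(5 - 4) - 3) = 17112 + (6*1 - 3) = 17112 + (6 - 3) = 17112 + 3 = 17115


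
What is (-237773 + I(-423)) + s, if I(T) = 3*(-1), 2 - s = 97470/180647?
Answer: -42953257248/180647 ≈ -2.3777e+5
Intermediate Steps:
s = 263824/180647 (s = 2 - 97470/180647 = 263824/180647 ≈ 1.4604)
I(T) = -3
(-237773 + I(-423)) + s = (-237773 - 3) + 263824/180647 = -237776 + 263824/180647 = -42953257248/180647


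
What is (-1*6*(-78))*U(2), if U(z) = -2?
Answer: -936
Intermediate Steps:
(-1*6*(-78))*U(2) = (-1*6*(-78))*(-2) = -6*(-78)*(-2) = 468*(-2) = -936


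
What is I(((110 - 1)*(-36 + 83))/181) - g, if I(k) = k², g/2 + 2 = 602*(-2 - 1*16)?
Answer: 736372565/32761 ≈ 22477.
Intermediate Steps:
g = -21676 (g = -4 + 2*(602*(-2 - 1*16)) = -4 + 2*(602*(-2 - 16)) = -4 + 2*(602*(-18)) = -4 + 2*(-10836) = -4 - 21672 = -21676)
I(((110 - 1)*(-36 + 83))/181) - g = (((110 - 1)*(-36 + 83))/181)² - 1*(-21676) = ((109*47)*(1/181))² + 21676 = (5123*(1/181))² + 21676 = (5123/181)² + 21676 = 26245129/32761 + 21676 = 736372565/32761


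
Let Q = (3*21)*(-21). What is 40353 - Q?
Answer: 41676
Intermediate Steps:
Q = -1323 (Q = 63*(-21) = -1323)
40353 - Q = 40353 - 1*(-1323) = 40353 + 1323 = 41676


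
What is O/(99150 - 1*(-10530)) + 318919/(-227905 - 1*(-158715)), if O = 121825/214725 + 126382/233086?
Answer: -35728073785146869/7751281205341080 ≈ -4.6093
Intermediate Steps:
O = 22666562/20428323 (O = 121825*(1/214725) + 126382*(1/233086) = 4873/8589 + 63191/116543 = 22666562/20428323 ≈ 1.1096)
O/(99150 - 1*(-10530)) + 318919/(-227905 - 1*(-158715)) = 22666562/(20428323*(99150 - 1*(-10530))) + 318919/(-227905 - 1*(-158715)) = 22666562/(20428323*(99150 + 10530)) + 318919/(-227905 + 158715) = (22666562/20428323)/109680 + 318919/(-69190) = (22666562/20428323)*(1/109680) + 318919*(-1/69190) = 11333281/1120289233320 - 318919/69190 = -35728073785146869/7751281205341080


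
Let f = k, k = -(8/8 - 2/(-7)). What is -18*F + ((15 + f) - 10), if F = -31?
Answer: 3932/7 ≈ 561.71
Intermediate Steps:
k = -9/7 (k = -(8*(1/8) - 2*(-1/7)) = -(1 + 2/7) = -1*9/7 = -9/7 ≈ -1.2857)
f = -9/7 ≈ -1.2857
-18*F + ((15 + f) - 10) = -18*(-31) + ((15 - 9/7) - 10) = 558 + (96/7 - 10) = 558 + 26/7 = 3932/7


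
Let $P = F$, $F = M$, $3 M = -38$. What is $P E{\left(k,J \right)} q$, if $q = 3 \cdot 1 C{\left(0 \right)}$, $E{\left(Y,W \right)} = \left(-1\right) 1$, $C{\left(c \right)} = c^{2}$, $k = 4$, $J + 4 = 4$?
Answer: $0$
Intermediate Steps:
$J = 0$ ($J = -4 + 4 = 0$)
$M = - \frac{38}{3}$ ($M = \frac{1}{3} \left(-38\right) = - \frac{38}{3} \approx -12.667$)
$E{\left(Y,W \right)} = -1$
$F = - \frac{38}{3} \approx -12.667$
$P = - \frac{38}{3} \approx -12.667$
$q = 0$ ($q = 3 \cdot 1 \cdot 0^{2} = 3 \cdot 0 = 0$)
$P E{\left(k,J \right)} q = \left(- \frac{38}{3}\right) \left(-1\right) 0 = \frac{38}{3} \cdot 0 = 0$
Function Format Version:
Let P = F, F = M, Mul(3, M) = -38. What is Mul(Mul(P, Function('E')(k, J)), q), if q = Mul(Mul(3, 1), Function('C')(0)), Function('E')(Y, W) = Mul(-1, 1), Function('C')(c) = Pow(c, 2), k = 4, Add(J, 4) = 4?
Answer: 0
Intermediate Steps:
J = 0 (J = Add(-4, 4) = 0)
M = Rational(-38, 3) (M = Mul(Rational(1, 3), -38) = Rational(-38, 3) ≈ -12.667)
Function('E')(Y, W) = -1
F = Rational(-38, 3) ≈ -12.667
P = Rational(-38, 3) ≈ -12.667
q = 0 (q = Mul(Mul(3, 1), Pow(0, 2)) = Mul(3, 0) = 0)
Mul(Mul(P, Function('E')(k, J)), q) = Mul(Mul(Rational(-38, 3), -1), 0) = Mul(Rational(38, 3), 0) = 0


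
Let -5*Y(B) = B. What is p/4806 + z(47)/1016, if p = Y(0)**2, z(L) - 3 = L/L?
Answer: 1/254 ≈ 0.0039370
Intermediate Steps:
Y(B) = -B/5
z(L) = 4 (z(L) = 3 + L/L = 3 + 1 = 4)
p = 0 (p = (-1/5*0)**2 = 0**2 = 0)
p/4806 + z(47)/1016 = 0/4806 + 4/1016 = 0*(1/4806) + 4*(1/1016) = 0 + 1/254 = 1/254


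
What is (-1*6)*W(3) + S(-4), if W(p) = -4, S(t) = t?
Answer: 20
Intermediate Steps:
(-1*6)*W(3) + S(-4) = -1*6*(-4) - 4 = -6*(-4) - 4 = 24 - 4 = 20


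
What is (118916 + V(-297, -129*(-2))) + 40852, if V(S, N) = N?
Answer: 160026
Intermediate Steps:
(118916 + V(-297, -129*(-2))) + 40852 = (118916 - 129*(-2)) + 40852 = (118916 + 258) + 40852 = 119174 + 40852 = 160026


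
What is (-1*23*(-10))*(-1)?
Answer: -230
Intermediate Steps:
(-1*23*(-10))*(-1) = -23*(-10)*(-1) = 230*(-1) = -230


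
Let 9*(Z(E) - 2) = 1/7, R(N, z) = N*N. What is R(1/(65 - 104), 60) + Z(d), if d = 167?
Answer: 21470/10647 ≈ 2.0165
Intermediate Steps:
R(N, z) = N²
Z(E) = 127/63 (Z(E) = 2 + (1/7)/9 = 2 + (1*(⅐))/9 = 2 + (⅑)*(⅐) = 2 + 1/63 = 127/63)
R(1/(65 - 104), 60) + Z(d) = (1/(65 - 104))² + 127/63 = (1/(-39))² + 127/63 = (-1/39)² + 127/63 = 1/1521 + 127/63 = 21470/10647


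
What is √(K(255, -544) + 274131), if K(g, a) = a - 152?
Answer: √273435 ≈ 522.91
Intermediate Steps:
K(g, a) = -152 + a
√(K(255, -544) + 274131) = √((-152 - 544) + 274131) = √(-696 + 274131) = √273435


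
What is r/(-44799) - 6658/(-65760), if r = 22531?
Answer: -479873/1194640 ≈ -0.40169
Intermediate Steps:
r/(-44799) - 6658/(-65760) = 22531/(-44799) - 6658/(-65760) = 22531*(-1/44799) - 6658*(-1/65760) = -22531/44799 + 3329/32880 = -479873/1194640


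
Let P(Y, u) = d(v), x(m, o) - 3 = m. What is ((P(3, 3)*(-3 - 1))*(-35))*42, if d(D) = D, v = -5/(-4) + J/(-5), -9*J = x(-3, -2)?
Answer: 7350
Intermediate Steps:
x(m, o) = 3 + m
J = 0 (J = -(3 - 3)/9 = -⅑*0 = 0)
v = 5/4 (v = -5/(-4) + 0/(-5) = -5*(-¼) + 0*(-⅕) = 5/4 + 0 = 5/4 ≈ 1.2500)
P(Y, u) = 5/4
((P(3, 3)*(-3 - 1))*(-35))*42 = ((5*(-3 - 1)/4)*(-35))*42 = (((5/4)*(-4))*(-35))*42 = -5*(-35)*42 = 175*42 = 7350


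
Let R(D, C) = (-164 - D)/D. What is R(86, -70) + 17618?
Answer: 757449/43 ≈ 17615.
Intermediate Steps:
R(D, C) = (-164 - D)/D
R(86, -70) + 17618 = (-164 - 1*86)/86 + 17618 = (-164 - 86)/86 + 17618 = (1/86)*(-250) + 17618 = -125/43 + 17618 = 757449/43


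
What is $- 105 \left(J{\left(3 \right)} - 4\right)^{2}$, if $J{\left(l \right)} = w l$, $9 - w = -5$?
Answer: $-151620$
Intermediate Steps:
$w = 14$ ($w = 9 - -5 = 9 + 5 = 14$)
$J{\left(l \right)} = 14 l$
$- 105 \left(J{\left(3 \right)} - 4\right)^{2} = - 105 \left(14 \cdot 3 - 4\right)^{2} = - 105 \left(42 - 4\right)^{2} = - 105 \cdot 38^{2} = \left(-105\right) 1444 = -151620$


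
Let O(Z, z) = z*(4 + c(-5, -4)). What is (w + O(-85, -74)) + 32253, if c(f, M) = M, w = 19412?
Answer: 51665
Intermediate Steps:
O(Z, z) = 0 (O(Z, z) = z*(4 - 4) = z*0 = 0)
(w + O(-85, -74)) + 32253 = (19412 + 0) + 32253 = 19412 + 32253 = 51665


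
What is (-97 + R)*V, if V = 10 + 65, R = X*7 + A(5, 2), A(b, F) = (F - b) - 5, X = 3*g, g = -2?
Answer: -11025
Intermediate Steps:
X = -6 (X = 3*(-2) = -6)
A(b, F) = -5 + F - b
R = -50 (R = -6*7 + (-5 + 2 - 1*5) = -42 + (-5 + 2 - 5) = -42 - 8 = -50)
V = 75
(-97 + R)*V = (-97 - 50)*75 = -147*75 = -11025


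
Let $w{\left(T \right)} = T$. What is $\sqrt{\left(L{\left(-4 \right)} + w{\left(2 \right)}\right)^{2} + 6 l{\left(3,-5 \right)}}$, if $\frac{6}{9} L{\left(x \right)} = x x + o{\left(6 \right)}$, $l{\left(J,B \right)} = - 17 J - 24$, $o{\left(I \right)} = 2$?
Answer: $\sqrt{391} \approx 19.774$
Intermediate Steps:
$l{\left(J,B \right)} = -24 - 17 J$
$L{\left(x \right)} = 3 + \frac{3 x^{2}}{2}$ ($L{\left(x \right)} = \frac{3 \left(x x + 2\right)}{2} = \frac{3 \left(x^{2} + 2\right)}{2} = \frac{3 \left(2 + x^{2}\right)}{2} = 3 + \frac{3 x^{2}}{2}$)
$\sqrt{\left(L{\left(-4 \right)} + w{\left(2 \right)}\right)^{2} + 6 l{\left(3,-5 \right)}} = \sqrt{\left(\left(3 + \frac{3 \left(-4\right)^{2}}{2}\right) + 2\right)^{2} + 6 \left(-24 - 51\right)} = \sqrt{\left(\left(3 + \frac{3}{2} \cdot 16\right) + 2\right)^{2} + 6 \left(-24 - 51\right)} = \sqrt{\left(\left(3 + 24\right) + 2\right)^{2} + 6 \left(-75\right)} = \sqrt{\left(27 + 2\right)^{2} - 450} = \sqrt{29^{2} - 450} = \sqrt{841 - 450} = \sqrt{391}$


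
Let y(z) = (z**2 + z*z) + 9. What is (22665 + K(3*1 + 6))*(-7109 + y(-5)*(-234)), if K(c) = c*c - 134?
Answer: -472929980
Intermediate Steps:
y(z) = 9 + 2*z**2 (y(z) = (z**2 + z**2) + 9 = 2*z**2 + 9 = 9 + 2*z**2)
K(c) = -134 + c**2 (K(c) = c**2 - 134 = -134 + c**2)
(22665 + K(3*1 + 6))*(-7109 + y(-5)*(-234)) = (22665 + (-134 + (3*1 + 6)**2))*(-7109 + (9 + 2*(-5)**2)*(-234)) = (22665 + (-134 + (3 + 6)**2))*(-7109 + (9 + 2*25)*(-234)) = (22665 + (-134 + 9**2))*(-7109 + (9 + 50)*(-234)) = (22665 + (-134 + 81))*(-7109 + 59*(-234)) = (22665 - 53)*(-7109 - 13806) = 22612*(-20915) = -472929980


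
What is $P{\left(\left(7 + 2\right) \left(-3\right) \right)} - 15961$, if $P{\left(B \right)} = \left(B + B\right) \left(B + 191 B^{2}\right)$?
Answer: $-7533409$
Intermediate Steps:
$P{\left(B \right)} = 2 B \left(B + 191 B^{2}\right)$
$P{\left(\left(7 + 2\right) \left(-3\right) \right)} - 15961 = \left(\left(7 + 2\right) \left(-3\right)\right)^{2} \left(2 + 382 \left(7 + 2\right) \left(-3\right)\right) - 15961 = \left(9 \left(-3\right)\right)^{2} \left(2 + 382 \cdot 9 \left(-3\right)\right) - 15961 = \left(-27\right)^{2} \left(2 + 382 \left(-27\right)\right) - 15961 = 729 \left(2 - 10314\right) - 15961 = 729 \left(-10312\right) - 15961 = -7517448 - 15961 = -7533409$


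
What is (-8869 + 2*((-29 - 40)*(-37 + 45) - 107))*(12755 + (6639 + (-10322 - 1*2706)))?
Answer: -64850442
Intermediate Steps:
(-8869 + 2*((-29 - 40)*(-37 + 45) - 107))*(12755 + (6639 + (-10322 - 1*2706))) = (-8869 + 2*(-69*8 - 107))*(12755 + (6639 + (-10322 - 2706))) = (-8869 + 2*(-552 - 107))*(12755 + (6639 - 13028)) = (-8869 + 2*(-659))*(12755 - 6389) = (-8869 - 1318)*6366 = -10187*6366 = -64850442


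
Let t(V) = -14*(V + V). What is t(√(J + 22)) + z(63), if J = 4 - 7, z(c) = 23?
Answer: 23 - 28*√19 ≈ -99.049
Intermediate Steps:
J = -3
t(V) = -28*V
t(√(J + 22)) + z(63) = -28*√(-3 + 22) + 23 = -28*√19 + 23 = 23 - 28*√19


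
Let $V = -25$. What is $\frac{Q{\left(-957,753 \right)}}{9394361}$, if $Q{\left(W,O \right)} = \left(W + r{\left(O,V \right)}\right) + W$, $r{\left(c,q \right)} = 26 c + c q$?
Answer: $- \frac{1161}{9394361} \approx -0.00012358$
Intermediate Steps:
$Q{\left(W,O \right)} = O + 2 W$ ($Q{\left(W,O \right)} = \left(W + O \left(26 - 25\right)\right) + W = \left(W + O 1\right) + W = \left(W + O\right) + W = \left(O + W\right) + W = O + 2 W$)
$\frac{Q{\left(-957,753 \right)}}{9394361} = \frac{753 + 2 \left(-957\right)}{9394361} = \left(753 - 1914\right) \frac{1}{9394361} = \left(-1161\right) \frac{1}{9394361} = - \frac{1161}{9394361}$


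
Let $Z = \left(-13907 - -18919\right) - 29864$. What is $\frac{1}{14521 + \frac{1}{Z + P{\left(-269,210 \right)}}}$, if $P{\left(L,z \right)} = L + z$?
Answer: $\frac{24911}{361732630} \approx 6.8866 \cdot 10^{-5}$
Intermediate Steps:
$Z = -24852$ ($Z = \left(-13907 + 18919\right) - 29864 = 5012 - 29864 = -24852$)
$\frac{1}{14521 + \frac{1}{Z + P{\left(-269,210 \right)}}} = \frac{1}{14521 + \frac{1}{-24852 + \left(-269 + 210\right)}} = \frac{1}{14521 + \frac{1}{-24852 - 59}} = \frac{1}{14521 + \frac{1}{-24911}} = \frac{1}{14521 - \frac{1}{24911}} = \frac{1}{\frac{361732630}{24911}} = \frac{24911}{361732630}$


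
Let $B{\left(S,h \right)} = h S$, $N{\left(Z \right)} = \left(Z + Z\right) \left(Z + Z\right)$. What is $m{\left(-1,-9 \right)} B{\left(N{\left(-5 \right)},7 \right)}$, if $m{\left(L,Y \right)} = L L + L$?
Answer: $0$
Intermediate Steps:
$m{\left(L,Y \right)} = L + L^{2}$ ($m{\left(L,Y \right)} = L^{2} + L = L + L^{2}$)
$N{\left(Z \right)} = 4 Z^{2}$ ($N{\left(Z \right)} = 2 Z 2 Z = 4 Z^{2}$)
$B{\left(S,h \right)} = S h$
$m{\left(-1,-9 \right)} B{\left(N{\left(-5 \right)},7 \right)} = - (1 - 1) 4 \left(-5\right)^{2} \cdot 7 = \left(-1\right) 0 \cdot 4 \cdot 25 \cdot 7 = 0 \cdot 100 \cdot 7 = 0 \cdot 700 = 0$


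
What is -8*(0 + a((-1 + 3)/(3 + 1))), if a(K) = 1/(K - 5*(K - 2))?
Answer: -1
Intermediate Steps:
a(K) = 1/(10 - 4*K) (a(K) = 1/(K - 5*(-2 + K)) = 1/(K + (10 - 5*K)) = 1/(10 - 4*K))
-8*(0 + a((-1 + 3)/(3 + 1))) = -8*(0 - 1/(-10 + 4*((-1 + 3)/(3 + 1)))) = -8*(0 - 1/(-10 + 4*(2/4))) = -8*(0 - 1/(-10 + 4*(2*(¼)))) = -8*(0 - 1/(-10 + 4*(½))) = -8*(0 - 1/(-10 + 2)) = -8*(0 - 1/(-8)) = -8*(0 - 1*(-⅛)) = -8*(0 + ⅛) = -8*⅛ = -1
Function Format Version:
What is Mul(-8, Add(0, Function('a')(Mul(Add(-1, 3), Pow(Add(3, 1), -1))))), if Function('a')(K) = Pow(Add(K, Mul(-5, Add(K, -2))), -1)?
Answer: -1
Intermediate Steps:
Function('a')(K) = Pow(Add(10, Mul(-4, K)), -1) (Function('a')(K) = Pow(Add(K, Mul(-5, Add(-2, K))), -1) = Pow(Add(K, Add(10, Mul(-5, K))), -1) = Pow(Add(10, Mul(-4, K)), -1))
Mul(-8, Add(0, Function('a')(Mul(Add(-1, 3), Pow(Add(3, 1), -1))))) = Mul(-8, Add(0, Mul(-1, Pow(Add(-10, Mul(4, Mul(Add(-1, 3), Pow(Add(3, 1), -1)))), -1)))) = Mul(-8, Add(0, Mul(-1, Pow(Add(-10, Mul(4, Mul(2, Pow(4, -1)))), -1)))) = Mul(-8, Add(0, Mul(-1, Pow(Add(-10, Mul(4, Mul(2, Rational(1, 4)))), -1)))) = Mul(-8, Add(0, Mul(-1, Pow(Add(-10, Mul(4, Rational(1, 2))), -1)))) = Mul(-8, Add(0, Mul(-1, Pow(Add(-10, 2), -1)))) = Mul(-8, Add(0, Mul(-1, Pow(-8, -1)))) = Mul(-8, Add(0, Mul(-1, Rational(-1, 8)))) = Mul(-8, Add(0, Rational(1, 8))) = Mul(-8, Rational(1, 8)) = -1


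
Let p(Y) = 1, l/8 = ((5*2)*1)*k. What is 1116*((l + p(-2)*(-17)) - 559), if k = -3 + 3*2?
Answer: -374976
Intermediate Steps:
k = 3 (k = -3 + 6 = 3)
l = 240 (l = 8*(((5*2)*1)*3) = 8*((10*1)*3) = 8*(10*3) = 8*30 = 240)
1116*((l + p(-2)*(-17)) - 559) = 1116*((240 + 1*(-17)) - 559) = 1116*((240 - 17) - 559) = 1116*(223 - 559) = 1116*(-336) = -374976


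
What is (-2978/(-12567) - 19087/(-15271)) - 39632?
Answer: -7605517814857/191910657 ≈ -39631.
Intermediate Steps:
(-2978/(-12567) - 19087/(-15271)) - 39632 = (-2978*(-1/12567) - 19087*(-1/15271)) - 39632 = (2978/12567 + 19087/15271) - 39632 = 285343367/191910657 - 39632 = -7605517814857/191910657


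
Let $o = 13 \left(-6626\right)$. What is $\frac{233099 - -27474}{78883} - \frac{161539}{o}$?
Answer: $\frac{35187918011}{6794823854} \approx 5.1786$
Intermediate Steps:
$o = -86138$
$\frac{233099 - -27474}{78883} - \frac{161539}{o} = \frac{233099 - -27474}{78883} - \frac{161539}{-86138} = \left(233099 + 27474\right) \frac{1}{78883} - - \frac{161539}{86138} = 260573 \cdot \frac{1}{78883} + \frac{161539}{86138} = \frac{260573}{78883} + \frac{161539}{86138} = \frac{35187918011}{6794823854}$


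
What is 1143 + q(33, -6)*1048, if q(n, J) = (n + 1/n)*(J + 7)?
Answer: 1180039/33 ≈ 35759.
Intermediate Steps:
q(n, J) = (7 + J)*(n + 1/n) (q(n, J) = (n + 1/n)*(7 + J) = (7 + J)*(n + 1/n))
1143 + q(33, -6)*1048 = 1143 + ((7 - 6 + 33**2*(7 - 6))/33)*1048 = 1143 + ((7 - 6 + 1089*1)/33)*1048 = 1143 + ((7 - 6 + 1089)/33)*1048 = 1143 + ((1/33)*1090)*1048 = 1143 + (1090/33)*1048 = 1143 + 1142320/33 = 1180039/33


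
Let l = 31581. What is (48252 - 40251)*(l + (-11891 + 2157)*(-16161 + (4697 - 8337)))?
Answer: 1542388894515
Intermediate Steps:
(48252 - 40251)*(l + (-11891 + 2157)*(-16161 + (4697 - 8337))) = (48252 - 40251)*(31581 + (-11891 + 2157)*(-16161 + (4697 - 8337))) = 8001*(31581 - 9734*(-16161 - 3640)) = 8001*(31581 - 9734*(-19801)) = 8001*(31581 + 192742934) = 8001*192774515 = 1542388894515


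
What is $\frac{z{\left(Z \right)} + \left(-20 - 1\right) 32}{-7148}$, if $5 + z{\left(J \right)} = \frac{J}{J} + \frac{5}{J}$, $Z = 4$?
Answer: $\frac{2699}{28592} \approx 0.094397$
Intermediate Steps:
$z{\left(J \right)} = -4 + \frac{5}{J}$ ($z{\left(J \right)} = -5 + \left(\frac{J}{J} + \frac{5}{J}\right) = -5 + \left(1 + \frac{5}{J}\right) = -4 + \frac{5}{J}$)
$\frac{z{\left(Z \right)} + \left(-20 - 1\right) 32}{-7148} = \frac{\left(-4 + \frac{5}{4}\right) + \left(-20 - 1\right) 32}{-7148} = \left(\left(-4 + 5 \cdot \frac{1}{4}\right) - 672\right) \left(- \frac{1}{7148}\right) = \left(\left(-4 + \frac{5}{4}\right) - 672\right) \left(- \frac{1}{7148}\right) = \left(- \frac{11}{4} - 672\right) \left(- \frac{1}{7148}\right) = \left(- \frac{2699}{4}\right) \left(- \frac{1}{7148}\right) = \frac{2699}{28592}$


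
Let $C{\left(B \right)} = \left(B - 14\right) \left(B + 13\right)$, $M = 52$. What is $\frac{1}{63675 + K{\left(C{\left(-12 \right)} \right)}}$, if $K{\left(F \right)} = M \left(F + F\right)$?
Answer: $\frac{1}{60971} \approx 1.6401 \cdot 10^{-5}$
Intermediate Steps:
$C{\left(B \right)} = \left(-14 + B\right) \left(13 + B\right)$
$K{\left(F \right)} = 104 F$ ($K{\left(F \right)} = 52 \left(F + F\right) = 52 \cdot 2 F = 104 F$)
$\frac{1}{63675 + K{\left(C{\left(-12 \right)} \right)}} = \frac{1}{63675 + 104 \left(-182 + \left(-12\right)^{2} - -12\right)} = \frac{1}{63675 + 104 \left(-182 + 144 + 12\right)} = \frac{1}{63675 + 104 \left(-26\right)} = \frac{1}{63675 - 2704} = \frac{1}{60971}$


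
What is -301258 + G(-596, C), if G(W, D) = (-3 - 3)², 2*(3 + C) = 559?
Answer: -301222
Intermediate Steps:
C = 553/2 (C = -3 + (½)*559 = -3 + 559/2 = 553/2 ≈ 276.50)
G(W, D) = 36 (G(W, D) = (-6)² = 36)
-301258 + G(-596, C) = -301258 + 36 = -301222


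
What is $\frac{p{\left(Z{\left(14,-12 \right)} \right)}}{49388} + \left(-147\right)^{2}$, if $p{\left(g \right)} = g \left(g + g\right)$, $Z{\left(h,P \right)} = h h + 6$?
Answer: $\frac{266826725}{12347} \approx 21611.0$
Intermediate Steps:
$Z{\left(h,P \right)} = 6 + h^{2}$ ($Z{\left(h,P \right)} = h^{2} + 6 = 6 + h^{2}$)
$p{\left(g \right)} = 2 g^{2}$ ($p{\left(g \right)} = g 2 g = 2 g^{2}$)
$\frac{p{\left(Z{\left(14,-12 \right)} \right)}}{49388} + \left(-147\right)^{2} = \frac{2 \left(6 + 14^{2}\right)^{2}}{49388} + \left(-147\right)^{2} = 2 \left(6 + 196\right)^{2} \cdot \frac{1}{49388} + 21609 = 2 \cdot 202^{2} \cdot \frac{1}{49388} + 21609 = 2 \cdot 40804 \cdot \frac{1}{49388} + 21609 = 81608 \cdot \frac{1}{49388} + 21609 = \frac{20402}{12347} + 21609 = \frac{266826725}{12347}$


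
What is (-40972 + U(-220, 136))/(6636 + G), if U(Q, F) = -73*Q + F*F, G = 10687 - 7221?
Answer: -3208/5051 ≈ -0.63512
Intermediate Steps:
G = 3466
U(Q, F) = F**2 - 73*Q (U(Q, F) = -73*Q + F**2 = F**2 - 73*Q)
(-40972 + U(-220, 136))/(6636 + G) = (-40972 + (136**2 - 73*(-220)))/(6636 + 3466) = (-40972 + (18496 + 16060))/10102 = (-40972 + 34556)*(1/10102) = -6416*1/10102 = -3208/5051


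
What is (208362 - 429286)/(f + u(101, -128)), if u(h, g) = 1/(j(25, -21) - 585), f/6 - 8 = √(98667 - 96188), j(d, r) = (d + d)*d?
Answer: 4689656477660/38446977659 - 586188695400*√2479/38446977659 ≈ -637.15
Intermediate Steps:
j(d, r) = 2*d² (j(d, r) = (2*d)*d = 2*d²)
f = 48 + 6*√2479 (f = 48 + 6*√(98667 - 96188) = 48 + 6*√2479 ≈ 346.74)
u(h, g) = 1/665 (u(h, g) = 1/(2*25² - 585) = 1/(2*625 - 585) = 1/(1250 - 585) = 1/665)
(208362 - 429286)/(f + u(101, -128)) = (208362 - 429286)/((48 + 6*√2479) + 1/665) = -220924/(31921/665 + 6*√2479)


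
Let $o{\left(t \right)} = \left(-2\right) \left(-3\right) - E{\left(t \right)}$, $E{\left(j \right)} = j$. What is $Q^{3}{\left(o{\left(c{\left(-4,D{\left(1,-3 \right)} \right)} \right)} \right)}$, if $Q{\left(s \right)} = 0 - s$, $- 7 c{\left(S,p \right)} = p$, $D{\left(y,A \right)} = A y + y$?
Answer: $- \frac{64000}{343} \approx -186.59$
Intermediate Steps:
$D{\left(y,A \right)} = y + A y$
$c{\left(S,p \right)} = - \frac{p}{7}$
$o{\left(t \right)} = 6 - t$ ($o{\left(t \right)} = \left(-2\right) \left(-3\right) - t = 6 - t$)
$Q{\left(s \right)} = - s$
$Q^{3}{\left(o{\left(c{\left(-4,D{\left(1,-3 \right)} \right)} \right)} \right)} = \left(- (6 - - \frac{1 \left(1 - 3\right)}{7})\right)^{3} = \left(- (6 - - \frac{1 \left(-2\right)}{7})\right)^{3} = \left(- (6 - \left(- \frac{1}{7}\right) \left(-2\right))\right)^{3} = \left(- (6 - \frac{2}{7})\right)^{3} = \left(\left(-1\right) \frac{40}{7}\right)^{3} = \left(- \frac{40}{7}\right)^{3} = - \frac{64000}{343}$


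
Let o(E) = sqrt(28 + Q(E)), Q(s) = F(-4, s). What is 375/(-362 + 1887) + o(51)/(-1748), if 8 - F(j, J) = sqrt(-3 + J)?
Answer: 15/61 - sqrt(9 - sqrt(3))/874 ≈ 0.24282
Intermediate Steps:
F(j, J) = 8 - sqrt(-3 + J)
Q(s) = 8 - sqrt(-3 + s)
o(E) = sqrt(36 - sqrt(-3 + E)) (o(E) = sqrt(28 + (8 - sqrt(-3 + E))) = sqrt(36 - sqrt(-3 + E)))
375/(-362 + 1887) + o(51)/(-1748) = 375/(-362 + 1887) + sqrt(36 - sqrt(-3 + 51))/(-1748) = 375/1525 + sqrt(36 - sqrt(48))*(-1/1748) = 375*(1/1525) + sqrt(36 - 4*sqrt(3))*(-1/1748) = 15/61 + sqrt(36 - 4*sqrt(3))*(-1/1748) = 15/61 - sqrt(36 - 4*sqrt(3))/1748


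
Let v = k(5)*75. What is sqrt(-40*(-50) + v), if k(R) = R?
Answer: 5*sqrt(95) ≈ 48.734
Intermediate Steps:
v = 375 (v = 5*75 = 375)
sqrt(-40*(-50) + v) = sqrt(-40*(-50) + 375) = sqrt(2000 + 375) = sqrt(2375) = 5*sqrt(95)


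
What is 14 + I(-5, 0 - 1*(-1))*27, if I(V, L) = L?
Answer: 41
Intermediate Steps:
14 + I(-5, 0 - 1*(-1))*27 = 14 + (0 - 1*(-1))*27 = 14 + (0 + 1)*27 = 14 + 1*27 = 14 + 27 = 41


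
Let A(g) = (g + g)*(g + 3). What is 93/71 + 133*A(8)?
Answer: 1662061/71 ≈ 23409.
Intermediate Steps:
A(g) = 2*g*(3 + g) (A(g) = (2*g)*(3 + g) = 2*g*(3 + g))
93/71 + 133*A(8) = 93/71 + 133*(2*8*(3 + 8)) = 93*(1/71) + 133*(2*8*11) = 93/71 + 133*176 = 93/71 + 23408 = 1662061/71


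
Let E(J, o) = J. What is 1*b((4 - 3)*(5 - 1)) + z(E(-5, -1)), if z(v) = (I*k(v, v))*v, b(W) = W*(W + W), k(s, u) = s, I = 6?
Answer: 182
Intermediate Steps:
b(W) = 2*W**2 (b(W) = W*(2*W) = 2*W**2)
z(v) = 6*v**2 (z(v) = (6*v)*v = 6*v**2)
1*b((4 - 3)*(5 - 1)) + z(E(-5, -1)) = 1*(2*((4 - 3)*(5 - 1))**2) + 6*(-5)**2 = 1*(2*(1*4)**2) + 6*25 = 1*(2*4**2) + 150 = 1*(2*16) + 150 = 1*32 + 150 = 32 + 150 = 182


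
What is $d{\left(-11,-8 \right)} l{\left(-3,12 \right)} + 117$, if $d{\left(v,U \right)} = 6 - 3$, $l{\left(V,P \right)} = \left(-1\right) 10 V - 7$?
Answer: $186$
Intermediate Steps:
$l{\left(V,P \right)} = -7 - 10 V$ ($l{\left(V,P \right)} = - 10 V - 7 = -7 - 10 V$)
$d{\left(v,U \right)} = 3$
$d{\left(-11,-8 \right)} l{\left(-3,12 \right)} + 117 = 3 \left(-7 - -30\right) + 117 = 3 \left(-7 + 30\right) + 117 = 3 \cdot 23 + 117 = 69 + 117 = 186$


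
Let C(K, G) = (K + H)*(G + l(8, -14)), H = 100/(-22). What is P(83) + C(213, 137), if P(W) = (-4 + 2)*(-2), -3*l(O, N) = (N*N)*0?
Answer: 314185/11 ≈ 28562.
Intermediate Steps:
l(O, N) = 0 (l(O, N) = -N*N*0/3 = -N**2*0/3 = -1/3*0 = 0)
P(W) = 4 (P(W) = -2*(-2) = 4)
H = -50/11 (H = 100*(-1/22) = -50/11 ≈ -4.5455)
C(K, G) = G*(-50/11 + K) (C(K, G) = (K - 50/11)*(G + 0) = (-50/11 + K)*G = G*(-50/11 + K))
P(83) + C(213, 137) = 4 + (1/11)*137*(-50 + 11*213) = 4 + (1/11)*137*(-50 + 2343) = 4 + (1/11)*137*2293 = 4 + 314141/11 = 314185/11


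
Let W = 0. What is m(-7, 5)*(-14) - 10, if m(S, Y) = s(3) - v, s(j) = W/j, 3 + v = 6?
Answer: 32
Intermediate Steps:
v = 3 (v = -3 + 6 = 3)
s(j) = 0 (s(j) = 0/j = 0)
m(S, Y) = -3 (m(S, Y) = 0 - 1*3 = 0 - 3 = -3)
m(-7, 5)*(-14) - 10 = -3*(-14) - 10 = 42 - 10 = 32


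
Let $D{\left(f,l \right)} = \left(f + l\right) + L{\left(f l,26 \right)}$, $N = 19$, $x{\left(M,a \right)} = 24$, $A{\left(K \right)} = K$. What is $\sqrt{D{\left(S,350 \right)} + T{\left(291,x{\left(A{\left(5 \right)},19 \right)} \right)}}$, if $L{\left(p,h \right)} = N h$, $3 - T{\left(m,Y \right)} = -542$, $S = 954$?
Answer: $\sqrt{2343} \approx 48.405$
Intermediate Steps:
$T{\left(m,Y \right)} = 545$ ($T{\left(m,Y \right)} = 3 - -542 = 3 + 542 = 545$)
$L{\left(p,h \right)} = 19 h$
$D{\left(f,l \right)} = 494 + f + l$ ($D{\left(f,l \right)} = \left(f + l\right) + 19 \cdot 26 = \left(f + l\right) + 494 = 494 + f + l$)
$\sqrt{D{\left(S,350 \right)} + T{\left(291,x{\left(A{\left(5 \right)},19 \right)} \right)}} = \sqrt{\left(494 + 954 + 350\right) + 545} = \sqrt{1798 + 545} = \sqrt{2343}$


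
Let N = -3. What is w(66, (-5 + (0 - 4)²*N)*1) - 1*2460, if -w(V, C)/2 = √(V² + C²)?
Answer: -2460 - 2*√7165 ≈ -2629.3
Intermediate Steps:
w(V, C) = -2*√(C² + V²) (w(V, C) = -2*√(V² + C²) = -2*√(C² + V²))
w(66, (-5 + (0 - 4)²*N)*1) - 1*2460 = -2*√(((-5 + (0 - 4)²*(-3))*1)² + 66²) - 1*2460 = -2*√(((-5 + (-4)²*(-3))*1)² + 4356) - 2460 = -2*√(((-5 + 16*(-3))*1)² + 4356) - 2460 = -2*√(((-5 - 48)*1)² + 4356) - 2460 = -2*√((-53*1)² + 4356) - 2460 = -2*√((-53)² + 4356) - 2460 = -2*√(2809 + 4356) - 2460 = -2*√7165 - 2460 = -2460 - 2*√7165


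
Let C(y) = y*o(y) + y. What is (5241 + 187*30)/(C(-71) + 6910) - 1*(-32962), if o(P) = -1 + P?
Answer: 393939713/11951 ≈ 32963.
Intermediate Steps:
C(y) = y + y*(-1 + y) (C(y) = y*(-1 + y) + y = y + y*(-1 + y))
(5241 + 187*30)/(C(-71) + 6910) - 1*(-32962) = (5241 + 187*30)/((-71)² + 6910) - 1*(-32962) = (5241 + 5610)/(5041 + 6910) + 32962 = 10851/11951 + 32962 = 393939713/11951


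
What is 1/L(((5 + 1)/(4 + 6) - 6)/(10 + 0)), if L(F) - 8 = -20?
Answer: -1/12 ≈ -0.083333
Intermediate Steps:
L(F) = -12 (L(F) = 8 - 20 = -12)
1/L(((5 + 1)/(4 + 6) - 6)/(10 + 0)) = 1/(-12) = -1/12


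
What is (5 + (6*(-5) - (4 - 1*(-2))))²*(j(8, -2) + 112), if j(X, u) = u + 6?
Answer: 111476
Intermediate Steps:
j(X, u) = 6 + u
(5 + (6*(-5) - (4 - 1*(-2))))²*(j(8, -2) + 112) = (5 + (6*(-5) - (4 - 1*(-2))))²*((6 - 2) + 112) = (5 + (-30 - (4 + 2)))²*(4 + 112) = (5 + (-30 - 1*6))²*116 = (5 + (-30 - 6))²*116 = (5 - 36)²*116 = (-31)²*116 = 961*116 = 111476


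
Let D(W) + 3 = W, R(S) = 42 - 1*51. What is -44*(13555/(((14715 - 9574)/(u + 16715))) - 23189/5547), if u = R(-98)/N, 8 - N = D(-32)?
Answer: -55292994295924/28517127 ≈ -1.9389e+6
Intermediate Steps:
R(S) = -9 (R(S) = 42 - 51 = -9)
D(W) = -3 + W
N = 43 (N = 8 - (-3 - 32) = 8 - 1*(-35) = 8 + 35 = 43)
u = -9/43 ≈ -0.20930
-44*(13555/(((14715 - 9574)/(u + 16715))) - 23189/5547) = -44*(13555/(((14715 - 9574)/(-9/43 + 16715))) - 23189/5547) = -44*(13555/((5141/(718736/43))) - 23189*1/5547) = -44*(13555/((5141*(43/718736))) - 23189/5547) = -44*(13555/(221063/718736) - 23189/5547) = -44*(13555*(718736/221063) - 23189/5547) = -44*(9742466480/221063 - 23189/5547) = -44*1256658961271/28517127 = -55292994295924/28517127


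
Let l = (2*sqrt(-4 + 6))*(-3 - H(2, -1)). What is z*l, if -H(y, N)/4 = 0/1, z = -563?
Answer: 3378*sqrt(2) ≈ 4777.2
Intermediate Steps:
H(y, N) = 0 (H(y, N) = -0/1 = -0 = -4*0 = 0)
l = -6*sqrt(2) (l = (2*sqrt(-4 + 6))*(-3 - 1*0) = (2*sqrt(2))*(-3 + 0) = (2*sqrt(2))*(-3) = -6*sqrt(2) ≈ -8.4853)
z*l = -(-3378)*sqrt(2) = 3378*sqrt(2)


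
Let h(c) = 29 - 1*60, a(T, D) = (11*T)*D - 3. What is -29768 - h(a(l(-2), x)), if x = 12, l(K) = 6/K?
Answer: -29737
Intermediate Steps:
a(T, D) = -3 + 11*D*T (a(T, D) = 11*D*T - 3 = -3 + 11*D*T)
h(c) = -31 (h(c) = 29 - 60 = -31)
-29768 - h(a(l(-2), x)) = -29768 - 1*(-31) = -29768 + 31 = -29737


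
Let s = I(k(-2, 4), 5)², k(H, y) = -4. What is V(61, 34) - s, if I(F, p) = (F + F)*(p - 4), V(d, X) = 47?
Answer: -17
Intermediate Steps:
I(F, p) = 2*F*(-4 + p) (I(F, p) = (2*F)*(-4 + p) = 2*F*(-4 + p))
s = 64 (s = (2*(-4)*(-4 + 5))² = (2*(-4)*1)² = (-8)² = 64)
V(61, 34) - s = 47 - 1*64 = 47 - 64 = -17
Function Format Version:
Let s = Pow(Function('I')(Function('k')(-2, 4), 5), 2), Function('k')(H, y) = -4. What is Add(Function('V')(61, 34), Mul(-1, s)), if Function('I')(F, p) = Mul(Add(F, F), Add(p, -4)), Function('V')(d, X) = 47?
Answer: -17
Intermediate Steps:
Function('I')(F, p) = Mul(2, F, Add(-4, p)) (Function('I')(F, p) = Mul(Mul(2, F), Add(-4, p)) = Mul(2, F, Add(-4, p)))
s = 64 (s = Pow(Mul(2, -4, Add(-4, 5)), 2) = Pow(Mul(2, -4, 1), 2) = Pow(-8, 2) = 64)
Add(Function('V')(61, 34), Mul(-1, s)) = Add(47, Mul(-1, 64)) = Add(47, -64) = -17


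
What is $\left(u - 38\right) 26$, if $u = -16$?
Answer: $-1404$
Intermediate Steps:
$\left(u - 38\right) 26 = \left(-16 - 38\right) 26 = \left(-54\right) 26 = -1404$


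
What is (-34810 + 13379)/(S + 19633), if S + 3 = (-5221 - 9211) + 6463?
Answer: -21431/11661 ≈ -1.8378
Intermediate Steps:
S = -7972 (S = -3 + ((-5221 - 9211) + 6463) = -3 + (-14432 + 6463) = -3 - 7969 = -7972)
(-34810 + 13379)/(S + 19633) = (-34810 + 13379)/(-7972 + 19633) = -21431/11661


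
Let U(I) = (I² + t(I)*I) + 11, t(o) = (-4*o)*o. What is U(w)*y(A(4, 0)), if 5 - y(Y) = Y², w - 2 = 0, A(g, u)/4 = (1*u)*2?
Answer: -85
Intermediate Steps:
A(g, u) = 8*u (A(g, u) = 4*((1*u)*2) = 4*(u*2) = 4*(2*u) = 8*u)
t(o) = -4*o²
w = 2 (w = 2 + 0 = 2)
U(I) = 11 + I² - 4*I³ (U(I) = (I² + (-4*I²)*I) + 11 = (I² - 4*I³) + 11 = 11 + I² - 4*I³)
y(Y) = 5 - Y²
U(w)*y(A(4, 0)) = (11 + 2² - 4*2³)*(5 - (8*0)²) = (11 + 4 - 4*8)*(5 - 1*0²) = (11 + 4 - 32)*(5 - 1*0) = -17*(5 + 0) = -17*5 = -85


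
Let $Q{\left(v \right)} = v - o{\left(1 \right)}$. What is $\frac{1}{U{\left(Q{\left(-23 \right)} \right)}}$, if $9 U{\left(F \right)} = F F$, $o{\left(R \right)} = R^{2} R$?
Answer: $\frac{1}{64} \approx 0.015625$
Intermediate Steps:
$o{\left(R \right)} = R^{3}$
$Q{\left(v \right)} = -1 + v$ ($Q{\left(v \right)} = v - 1^{3} = v - 1 = -1 + v$)
$U{\left(F \right)} = \frac{F^{2}}{9}$ ($U{\left(F \right)} = \frac{F F}{9} = \frac{F^{2}}{9}$)
$\frac{1}{U{\left(Q{\left(-23 \right)} \right)}} = \frac{1}{\frac{1}{9} \left(-1 - 23\right)^{2}} = \frac{1}{\frac{1}{9} \left(-24\right)^{2}} = \frac{1}{\frac{1}{9} \cdot 576} = \frac{1}{64}$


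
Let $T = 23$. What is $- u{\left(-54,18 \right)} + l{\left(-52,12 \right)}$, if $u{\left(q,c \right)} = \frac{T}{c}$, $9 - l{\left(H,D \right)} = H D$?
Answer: $\frac{11371}{18} \approx 631.72$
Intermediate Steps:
$l{\left(H,D \right)} = 9 - D H$ ($l{\left(H,D \right)} = 9 - H D = 9 - D H$)
$u{\left(q,c \right)} = \frac{23}{c}$
$- u{\left(-54,18 \right)} + l{\left(-52,12 \right)} = - \frac{23}{18} - \left(-9 + 12 \left(-52\right)\right) = - \frac{23}{18} + \left(9 + 624\right) = \left(-1\right) \frac{23}{18} + 633 = - \frac{23}{18} + 633 = \frac{11371}{18}$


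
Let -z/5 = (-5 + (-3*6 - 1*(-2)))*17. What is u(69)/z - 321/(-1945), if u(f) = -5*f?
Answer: -6536/231455 ≈ -0.028239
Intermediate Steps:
z = 1785 (z = -5*(-5 + (-3*6 - 1*(-2)))*17 = -5*(-5 + (-18 + 2))*17 = -5*(-5 - 16)*17 = -(-105)*17 = -5*(-357) = 1785)
u(69)/z - 321/(-1945) = -5*69/1785 - 321/(-1945) = -345*1/1785 - 321*(-1/1945) = -23/119 + 321/1945 = -6536/231455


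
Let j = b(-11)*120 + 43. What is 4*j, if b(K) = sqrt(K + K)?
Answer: 172 + 480*I*sqrt(22) ≈ 172.0 + 2251.4*I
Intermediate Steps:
b(K) = sqrt(2)*sqrt(K) (b(K) = sqrt(2*K) = sqrt(2)*sqrt(K))
j = 43 + 120*I*sqrt(22) (j = (sqrt(2)*sqrt(-11))*120 + 43 = (sqrt(2)*(I*sqrt(11)))*120 + 43 = (I*sqrt(22))*120 + 43 = 120*I*sqrt(22) + 43 = 43 + 120*I*sqrt(22) ≈ 43.0 + 562.85*I)
4*j = 4*(43 + 120*I*sqrt(22)) = 172 + 480*I*sqrt(22)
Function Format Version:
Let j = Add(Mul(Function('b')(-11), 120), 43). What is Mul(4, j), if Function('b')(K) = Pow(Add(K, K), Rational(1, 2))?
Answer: Add(172, Mul(480, I, Pow(22, Rational(1, 2)))) ≈ Add(172.00, Mul(2251.4, I))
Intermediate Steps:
Function('b')(K) = Mul(Pow(2, Rational(1, 2)), Pow(K, Rational(1, 2))) (Function('b')(K) = Pow(Mul(2, K), Rational(1, 2)) = Mul(Pow(2, Rational(1, 2)), Pow(K, Rational(1, 2))))
j = Add(43, Mul(120, I, Pow(22, Rational(1, 2)))) (j = Add(Mul(Mul(Pow(2, Rational(1, 2)), Pow(-11, Rational(1, 2))), 120), 43) = Add(Mul(Mul(Pow(2, Rational(1, 2)), Mul(I, Pow(11, Rational(1, 2)))), 120), 43) = Add(Mul(Mul(I, Pow(22, Rational(1, 2))), 120), 43) = Add(Mul(120, I, Pow(22, Rational(1, 2))), 43) = Add(43, Mul(120, I, Pow(22, Rational(1, 2)))) ≈ Add(43.000, Mul(562.85, I)))
Mul(4, j) = Mul(4, Add(43, Mul(120, I, Pow(22, Rational(1, 2))))) = Add(172, Mul(480, I, Pow(22, Rational(1, 2))))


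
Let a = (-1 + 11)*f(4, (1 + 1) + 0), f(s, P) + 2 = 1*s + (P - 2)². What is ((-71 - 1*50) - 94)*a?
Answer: -4300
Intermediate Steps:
f(s, P) = -2 + s + (-2 + P)² (f(s, P) = -2 + (1*s + (P - 2)²) = -2 + (s + (-2 + P)²) = -2 + s + (-2 + P)²)
a = 20 (a = (-1 + 11)*(-2 + 4 + (-2 + ((1 + 1) + 0))²) = 10*(-2 + 4 + (-2 + (2 + 0))²) = 10*(-2 + 4 + (-2 + 2)²) = 10*(-2 + 4 + 0²) = 10*(-2 + 4 + 0) = 10*2 = 20)
((-71 - 1*50) - 94)*a = ((-71 - 1*50) - 94)*20 = ((-71 - 50) - 94)*20 = (-121 - 94)*20 = -215*20 = -4300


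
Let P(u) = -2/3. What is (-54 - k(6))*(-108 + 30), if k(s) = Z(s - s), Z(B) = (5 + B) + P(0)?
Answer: 4550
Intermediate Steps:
P(u) = -⅔ (P(u) = -2*⅓ = -⅔)
Z(B) = 13/3 + B (Z(B) = (5 + B) - ⅔ = 13/3 + B)
k(s) = 13/3 (k(s) = 13/3 + (s - s) = 13/3 + 0 = 13/3)
(-54 - k(6))*(-108 + 30) = (-54 - 1*13/3)*(-108 + 30) = (-54 - 13/3)*(-78) = -175/3*(-78) = 4550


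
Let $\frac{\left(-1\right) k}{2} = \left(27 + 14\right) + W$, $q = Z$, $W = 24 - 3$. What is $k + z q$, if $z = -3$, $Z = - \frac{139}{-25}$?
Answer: $- \frac{3517}{25} \approx -140.68$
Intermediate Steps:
$W = 21$
$Z = \frac{139}{25}$ ($Z = \left(-139\right) \left(- \frac{1}{25}\right) = \frac{139}{25} \approx 5.56$)
$q = \frac{139}{25} \approx 5.56$
$k = -124$ ($k = - 2 \left(\left(27 + 14\right) + 21\right) = - 2 \left(41 + 21\right) = \left(-2\right) 62 = -124$)
$k + z q = -124 - \frac{417}{25} = - \frac{3517}{25}$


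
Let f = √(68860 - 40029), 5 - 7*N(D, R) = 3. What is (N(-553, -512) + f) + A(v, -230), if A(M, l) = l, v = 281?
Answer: -1608/7 + √28831 ≈ -59.917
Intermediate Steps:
N(D, R) = 2/7 (N(D, R) = 5/7 - ⅐*3 = 5/7 - 3/7 = 2/7)
f = √28831 ≈ 169.80
(N(-553, -512) + f) + A(v, -230) = (2/7 + √28831) - 230 = -1608/7 + √28831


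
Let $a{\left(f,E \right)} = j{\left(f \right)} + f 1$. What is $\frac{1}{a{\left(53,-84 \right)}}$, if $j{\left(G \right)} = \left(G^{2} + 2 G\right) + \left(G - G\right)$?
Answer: $\frac{1}{2968} \approx 0.00033693$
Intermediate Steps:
$j{\left(G \right)} = G^{2} + 2 G$ ($j{\left(G \right)} = \left(G^{2} + 2 G\right) + 0 = G^{2} + 2 G$)
$a{\left(f,E \right)} = f + f \left(2 + f\right)$ ($a{\left(f,E \right)} = f \left(2 + f\right) + f 1 = f \left(2 + f\right) + f = f + f \left(2 + f\right)$)
$\frac{1}{a{\left(53,-84 \right)}} = \frac{1}{53 \left(3 + 53\right)} = \frac{1}{53 \cdot 56} = \frac{1}{2968}$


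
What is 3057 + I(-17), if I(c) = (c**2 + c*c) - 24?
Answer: 3611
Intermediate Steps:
I(c) = -24 + 2*c**2 (I(c) = (c**2 + c**2) - 24 = 2*c**2 - 24 = -24 + 2*c**2)
3057 + I(-17) = 3057 + (-24 + 2*(-17)**2) = 3057 + (-24 + 2*289) = 3057 + (-24 + 578) = 3057 + 554 = 3611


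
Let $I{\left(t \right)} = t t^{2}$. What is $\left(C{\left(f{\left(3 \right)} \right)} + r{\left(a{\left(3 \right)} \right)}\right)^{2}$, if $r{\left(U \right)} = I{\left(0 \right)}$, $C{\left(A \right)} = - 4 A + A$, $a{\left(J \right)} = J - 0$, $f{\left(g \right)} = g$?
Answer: $81$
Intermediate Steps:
$a{\left(J \right)} = J$ ($a{\left(J \right)} = J + 0 = J$)
$I{\left(t \right)} = t^{3}$
$C{\left(A \right)} = - 3 A$
$r{\left(U \right)} = 0$ ($r{\left(U \right)} = 0^{3} = 0$)
$\left(C{\left(f{\left(3 \right)} \right)} + r{\left(a{\left(3 \right)} \right)}\right)^{2} = \left(\left(-3\right) 3 + 0\right)^{2} = \left(-9 + 0\right)^{2} = \left(-9\right)^{2} = 81$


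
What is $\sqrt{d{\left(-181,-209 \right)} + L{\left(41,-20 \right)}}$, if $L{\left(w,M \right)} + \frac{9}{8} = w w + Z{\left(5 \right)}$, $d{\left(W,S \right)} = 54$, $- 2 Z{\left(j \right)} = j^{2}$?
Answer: $\frac{\sqrt{27542}}{4} \approx 41.489$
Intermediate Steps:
$Z{\left(j \right)} = - \frac{j^{2}}{2}$
$L{\left(w,M \right)} = - \frac{109}{8} + w^{2}$ ($L{\left(w,M \right)} = - \frac{9}{8} + \left(w w - \frac{5^{2}}{2}\right) = - \frac{9}{8} + \left(w^{2} - \frac{25}{2}\right) = - \frac{9}{8} + \left(- \frac{25}{2} + w^{2}\right) = - \frac{109}{8} + w^{2}$)
$\sqrt{d{\left(-181,-209 \right)} + L{\left(41,-20 \right)}} = \sqrt{54 - \left(\frac{109}{8} - 41^{2}\right)} = \sqrt{54 + \left(- \frac{109}{8} + 1681\right)} = \sqrt{54 + \frac{13339}{8}} = \sqrt{\frac{13771}{8}} = \frac{\sqrt{27542}}{4}$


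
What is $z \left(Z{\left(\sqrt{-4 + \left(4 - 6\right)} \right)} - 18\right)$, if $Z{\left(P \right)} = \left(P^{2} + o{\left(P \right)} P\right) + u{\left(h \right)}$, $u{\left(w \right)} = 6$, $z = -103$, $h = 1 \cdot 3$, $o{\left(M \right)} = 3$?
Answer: $1854 - 309 i \sqrt{6} \approx 1854.0 - 756.89 i$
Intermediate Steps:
$h = 3$
$Z{\left(P \right)} = 6 + P^{2} + 3 P$ ($Z{\left(P \right)} = \left(P^{2} + 3 P\right) + 6 = 6 + P^{2} + 3 P$)
$z \left(Z{\left(\sqrt{-4 + \left(4 - 6\right)} \right)} - 18\right) = - 103 \left(\left(6 + \left(\sqrt{-4 + \left(4 - 6\right)}\right)^{2} + 3 \sqrt{-4 + \left(4 - 6\right)}\right) - 18\right) = - 103 \left(\left(6 + \left(\sqrt{-4 - 2}\right)^{2} + 3 \sqrt{-4 - 2}\right) - 18\right) = - 103 \left(\left(6 + \left(\sqrt{-6}\right)^{2} + 3 \sqrt{-6}\right) - 18\right) = - 103 \left(\left(6 + \left(i \sqrt{6}\right)^{2} + 3 i \sqrt{6}\right) - 18\right) = - 103 \left(\left(6 - 6 + 3 i \sqrt{6}\right) - 18\right) = - 103 \left(3 i \sqrt{6} - 18\right) = - 103 \left(-18 + 3 i \sqrt{6}\right) = 1854 - 309 i \sqrt{6}$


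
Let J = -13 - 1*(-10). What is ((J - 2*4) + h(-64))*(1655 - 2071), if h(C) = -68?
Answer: 32864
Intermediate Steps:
J = -3 (J = -13 + 10 = -3)
((J - 2*4) + h(-64))*(1655 - 2071) = ((-3 - 2*4) - 68)*(1655 - 2071) = ((-3 - 8) - 68)*(-416) = (-11 - 68)*(-416) = -79*(-416) = 32864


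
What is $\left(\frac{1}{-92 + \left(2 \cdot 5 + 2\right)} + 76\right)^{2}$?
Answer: $\frac{36954241}{6400} \approx 5774.1$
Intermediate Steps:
$\left(\frac{1}{-92 + \left(2 \cdot 5 + 2\right)} + 76\right)^{2} = \left(\frac{1}{-92 + \left(10 + 2\right)} + 76\right)^{2} = \left(\frac{1}{-92 + 12} + 76\right)^{2} = \left(\frac{1}{-80} + 76\right)^{2} = \left(- \frac{1}{80} + 76\right)^{2} = \left(\frac{6079}{80}\right)^{2} = \frac{36954241}{6400}$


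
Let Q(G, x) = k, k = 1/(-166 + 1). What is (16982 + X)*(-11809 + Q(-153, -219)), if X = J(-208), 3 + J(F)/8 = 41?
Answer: -11227176332/55 ≈ -2.0413e+8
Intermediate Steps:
J(F) = 304 (J(F) = -24 + 8*41 = -24 + 328 = 304)
X = 304
k = -1/165 (k = 1/(-165) = -1/165 ≈ -0.0060606)
Q(G, x) = -1/165
(16982 + X)*(-11809 + Q(-153, -219)) = (16982 + 304)*(-11809 - 1/165) = 17286*(-1948486/165) = -11227176332/55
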